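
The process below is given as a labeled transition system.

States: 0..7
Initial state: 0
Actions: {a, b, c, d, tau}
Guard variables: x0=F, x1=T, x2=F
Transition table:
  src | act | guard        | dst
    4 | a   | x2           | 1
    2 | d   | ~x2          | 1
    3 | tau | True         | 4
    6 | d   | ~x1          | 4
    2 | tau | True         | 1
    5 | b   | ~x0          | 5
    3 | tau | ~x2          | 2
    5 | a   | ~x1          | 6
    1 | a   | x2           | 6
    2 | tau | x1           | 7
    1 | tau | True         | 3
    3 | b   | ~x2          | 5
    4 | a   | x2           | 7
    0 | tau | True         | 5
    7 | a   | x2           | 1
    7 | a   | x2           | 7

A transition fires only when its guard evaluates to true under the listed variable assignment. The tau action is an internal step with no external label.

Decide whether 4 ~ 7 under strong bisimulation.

Answer: BISIMILAR

Analysis:
Bisimulation quotient by refinement:
  π0 = {{0,1,2,3,4,5,6,7}}
  π1 = {{0,1},{2},{3},{4,6,7},{5}}
  π2 = {{0},{1},{2},{3},{4,6,7},{5}}
Fixed point at round 3; 6 class(es).
class of 4: {4,6,7}; class of 7: {4,6,7}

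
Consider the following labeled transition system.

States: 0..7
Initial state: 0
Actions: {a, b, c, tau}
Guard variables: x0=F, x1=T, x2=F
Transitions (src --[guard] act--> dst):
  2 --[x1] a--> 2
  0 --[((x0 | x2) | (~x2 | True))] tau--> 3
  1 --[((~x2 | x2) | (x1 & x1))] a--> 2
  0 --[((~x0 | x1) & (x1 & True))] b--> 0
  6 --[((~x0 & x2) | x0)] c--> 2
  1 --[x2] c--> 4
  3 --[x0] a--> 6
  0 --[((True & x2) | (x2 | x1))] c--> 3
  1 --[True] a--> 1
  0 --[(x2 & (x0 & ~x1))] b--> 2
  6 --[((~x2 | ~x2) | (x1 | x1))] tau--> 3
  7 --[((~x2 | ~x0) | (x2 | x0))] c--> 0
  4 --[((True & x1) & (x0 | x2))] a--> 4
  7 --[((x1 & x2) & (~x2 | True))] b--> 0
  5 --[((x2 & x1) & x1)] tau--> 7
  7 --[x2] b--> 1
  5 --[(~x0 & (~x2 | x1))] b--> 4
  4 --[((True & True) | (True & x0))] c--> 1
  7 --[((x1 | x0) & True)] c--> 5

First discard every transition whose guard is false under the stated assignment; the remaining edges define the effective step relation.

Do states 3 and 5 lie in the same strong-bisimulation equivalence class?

Answer: NOT BISIMILAR

Working:
Bisimulation quotient by refinement:
  round 0: {{0,1,2,3,4,5,6,7}}
  round 1: {{0},{1,2},{3},{4,7},{5},{6}}
  round 2: {{0},{1,2},{3},{4},{5},{6},{7}}
stable after 3 split(s): 7 block(s)
class of 3: {3}; class of 5: {5}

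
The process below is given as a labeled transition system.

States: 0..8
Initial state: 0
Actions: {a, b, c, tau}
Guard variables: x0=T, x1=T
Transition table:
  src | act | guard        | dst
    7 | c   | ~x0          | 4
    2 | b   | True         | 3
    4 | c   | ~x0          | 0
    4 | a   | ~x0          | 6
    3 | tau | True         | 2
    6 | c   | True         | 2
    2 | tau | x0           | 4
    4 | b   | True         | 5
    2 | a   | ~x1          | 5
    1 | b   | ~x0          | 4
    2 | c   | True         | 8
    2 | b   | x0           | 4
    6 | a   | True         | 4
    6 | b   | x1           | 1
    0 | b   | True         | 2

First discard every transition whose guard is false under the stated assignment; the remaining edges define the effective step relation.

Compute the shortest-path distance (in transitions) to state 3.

Answer: 2

Analysis:
BFS to 3:
  Layer 0: {0}
  Layer 1: {2}
  Layer 2: {3,4,8}
3 enters at depth 2; path b·b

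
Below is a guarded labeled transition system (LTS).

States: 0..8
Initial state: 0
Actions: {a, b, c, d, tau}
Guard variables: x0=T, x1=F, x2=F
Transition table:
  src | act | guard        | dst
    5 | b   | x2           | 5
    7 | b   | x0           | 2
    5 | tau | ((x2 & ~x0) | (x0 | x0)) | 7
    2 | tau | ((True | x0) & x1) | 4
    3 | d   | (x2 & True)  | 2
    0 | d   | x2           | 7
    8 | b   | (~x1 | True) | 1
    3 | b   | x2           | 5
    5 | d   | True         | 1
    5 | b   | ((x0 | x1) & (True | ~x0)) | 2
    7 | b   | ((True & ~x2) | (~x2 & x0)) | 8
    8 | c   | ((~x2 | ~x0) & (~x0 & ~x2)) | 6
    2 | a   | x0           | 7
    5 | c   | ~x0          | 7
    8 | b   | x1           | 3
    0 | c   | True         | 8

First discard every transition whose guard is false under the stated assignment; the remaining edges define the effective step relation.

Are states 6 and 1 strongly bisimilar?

Refine partition for ~:
  π0 = {{0,1,2,3,4,5,6,7,8}}
  π1 = {{0},{1,3,4,6},{2},{5},{7,8}}
  π2 = {{0},{1,3,4,6},{2},{5},{7},{8}}
6 equivalence class(es) (converged in 3)
6∈{1,3,4,6}, 1∈{1,3,4,6}

Answer: BISIMILAR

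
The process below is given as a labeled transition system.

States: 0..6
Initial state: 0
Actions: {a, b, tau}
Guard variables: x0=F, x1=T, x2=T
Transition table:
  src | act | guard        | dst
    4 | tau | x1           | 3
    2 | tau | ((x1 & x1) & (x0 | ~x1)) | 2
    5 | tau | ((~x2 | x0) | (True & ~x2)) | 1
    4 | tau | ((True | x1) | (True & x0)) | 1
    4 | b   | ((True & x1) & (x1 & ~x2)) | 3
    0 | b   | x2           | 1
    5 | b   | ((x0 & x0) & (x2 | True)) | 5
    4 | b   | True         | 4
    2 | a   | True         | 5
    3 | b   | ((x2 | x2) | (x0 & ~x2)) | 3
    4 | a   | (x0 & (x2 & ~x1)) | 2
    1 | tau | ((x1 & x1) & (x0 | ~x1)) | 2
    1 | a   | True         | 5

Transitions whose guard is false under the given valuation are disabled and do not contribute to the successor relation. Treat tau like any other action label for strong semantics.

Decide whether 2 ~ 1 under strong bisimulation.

Refine partition for ~:
  π0 = {{0,1,2,3,4,5,6}}
  π1 = {{0,3},{1,2},{4},{5,6}}
  π2 = {{0},{1,2},{3},{4},{5,6}}
5 equivalence class(es) (converged in 3)
class of 2: {1,2}; class of 1: {1,2}

Answer: BISIMILAR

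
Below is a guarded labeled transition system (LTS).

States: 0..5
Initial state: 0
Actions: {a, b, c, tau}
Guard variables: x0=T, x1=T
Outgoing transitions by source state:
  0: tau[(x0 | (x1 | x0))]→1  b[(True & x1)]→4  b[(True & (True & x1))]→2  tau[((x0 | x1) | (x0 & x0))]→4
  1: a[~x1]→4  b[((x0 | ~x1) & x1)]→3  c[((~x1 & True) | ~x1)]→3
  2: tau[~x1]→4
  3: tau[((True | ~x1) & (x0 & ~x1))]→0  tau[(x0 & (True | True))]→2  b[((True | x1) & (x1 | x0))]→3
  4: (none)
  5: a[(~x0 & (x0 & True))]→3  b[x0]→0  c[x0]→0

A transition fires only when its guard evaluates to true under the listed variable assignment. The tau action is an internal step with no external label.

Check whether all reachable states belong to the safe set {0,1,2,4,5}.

Allowed set {0,1,2,4,5}
Reachable = {0,1,2,3,4}
  0: safe
  1: safe
  2: safe
  3: VIOLATES
  4: safe
counterexample path to 3: tau·b

Answer: INVARIANT VIOLATED at state 3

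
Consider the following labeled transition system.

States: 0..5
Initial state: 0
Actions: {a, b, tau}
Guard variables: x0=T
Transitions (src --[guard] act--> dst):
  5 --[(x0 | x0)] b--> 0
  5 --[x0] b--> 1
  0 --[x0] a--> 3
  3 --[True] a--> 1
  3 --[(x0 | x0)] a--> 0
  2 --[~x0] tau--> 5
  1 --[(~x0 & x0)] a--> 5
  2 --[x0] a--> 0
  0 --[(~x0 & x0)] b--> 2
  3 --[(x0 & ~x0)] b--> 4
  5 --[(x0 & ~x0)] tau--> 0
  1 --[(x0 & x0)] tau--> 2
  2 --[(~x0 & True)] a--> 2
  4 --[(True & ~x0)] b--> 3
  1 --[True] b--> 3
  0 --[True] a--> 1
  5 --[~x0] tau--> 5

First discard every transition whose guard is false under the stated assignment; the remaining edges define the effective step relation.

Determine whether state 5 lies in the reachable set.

After dropping false guards: 9 live edges.
depth 0: {0}
depth 1: {1,3}  now seen {0,1,3}
depth 2: {2}  now seen {0,1,2,3}
Reachable = {0,1,2,3}

Answer: UNREACHABLE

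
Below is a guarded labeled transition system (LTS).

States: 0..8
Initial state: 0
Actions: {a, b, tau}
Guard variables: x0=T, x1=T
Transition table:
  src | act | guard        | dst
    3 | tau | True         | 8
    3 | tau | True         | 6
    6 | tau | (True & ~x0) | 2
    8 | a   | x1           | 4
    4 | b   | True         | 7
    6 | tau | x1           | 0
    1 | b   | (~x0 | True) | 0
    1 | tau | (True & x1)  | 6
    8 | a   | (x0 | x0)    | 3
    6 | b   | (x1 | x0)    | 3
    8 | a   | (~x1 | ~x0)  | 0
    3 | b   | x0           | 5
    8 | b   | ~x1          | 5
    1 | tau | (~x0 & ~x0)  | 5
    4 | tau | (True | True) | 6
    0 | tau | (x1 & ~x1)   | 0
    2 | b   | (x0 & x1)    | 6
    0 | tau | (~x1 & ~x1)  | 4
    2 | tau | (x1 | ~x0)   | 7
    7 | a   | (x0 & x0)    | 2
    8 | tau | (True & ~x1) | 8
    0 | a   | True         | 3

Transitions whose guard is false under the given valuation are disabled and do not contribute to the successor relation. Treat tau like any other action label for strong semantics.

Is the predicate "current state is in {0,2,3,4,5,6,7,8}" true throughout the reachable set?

Answer: INVARIANT HOLDS

Trace:
Safe = {0,2,3,4,5,6,7,8}
R = {0,2,3,4,5,6,7,8}
  0: safe
  2: safe
  3: safe
  4: safe
  5: safe
  6: safe
  7: safe
  8: safe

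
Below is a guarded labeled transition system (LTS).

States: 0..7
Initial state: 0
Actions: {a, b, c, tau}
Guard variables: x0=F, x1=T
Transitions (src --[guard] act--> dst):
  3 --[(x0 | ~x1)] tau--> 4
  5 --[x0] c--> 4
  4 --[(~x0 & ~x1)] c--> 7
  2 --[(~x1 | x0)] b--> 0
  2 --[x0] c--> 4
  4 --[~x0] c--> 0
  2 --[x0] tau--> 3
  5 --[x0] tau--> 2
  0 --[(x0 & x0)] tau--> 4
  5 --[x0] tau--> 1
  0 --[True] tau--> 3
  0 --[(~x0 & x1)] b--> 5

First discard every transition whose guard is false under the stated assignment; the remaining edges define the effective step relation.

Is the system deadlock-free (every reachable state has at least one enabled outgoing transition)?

Reach set: {0,3,5}
  0: b→5  tau→3  [2 out]
  3: ∅  [no exit]
  5: ∅  [no exit]
witness 3: tau

Answer: DEADLOCK at state 3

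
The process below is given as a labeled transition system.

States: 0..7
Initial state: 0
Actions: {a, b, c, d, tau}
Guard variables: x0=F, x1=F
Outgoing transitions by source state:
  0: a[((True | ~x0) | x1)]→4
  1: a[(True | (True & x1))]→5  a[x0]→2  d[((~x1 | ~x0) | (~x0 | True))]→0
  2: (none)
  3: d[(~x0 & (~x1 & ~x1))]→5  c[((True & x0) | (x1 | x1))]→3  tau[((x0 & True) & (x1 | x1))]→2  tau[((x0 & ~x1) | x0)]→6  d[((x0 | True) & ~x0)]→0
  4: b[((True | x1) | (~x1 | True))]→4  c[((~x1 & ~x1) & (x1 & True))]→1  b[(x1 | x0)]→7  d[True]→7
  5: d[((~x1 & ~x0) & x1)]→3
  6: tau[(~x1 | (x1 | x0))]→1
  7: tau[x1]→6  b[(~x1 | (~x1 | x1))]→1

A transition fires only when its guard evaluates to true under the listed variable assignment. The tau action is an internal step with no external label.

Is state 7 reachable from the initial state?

Answer: REACHABLE

Trace:
Guard filter leaves 9 enabled edge(s).
Layer 0: {0}
Layer 1: {4}  total {0,4}
Layer 2: {7}  total {0,4,7}
Layer 3: {1}  total {0,1,4,7}
Layer 4: {5}  total {0,1,4,5,7}
Reachable = {0,1,4,5,7}
Path to 7: a·d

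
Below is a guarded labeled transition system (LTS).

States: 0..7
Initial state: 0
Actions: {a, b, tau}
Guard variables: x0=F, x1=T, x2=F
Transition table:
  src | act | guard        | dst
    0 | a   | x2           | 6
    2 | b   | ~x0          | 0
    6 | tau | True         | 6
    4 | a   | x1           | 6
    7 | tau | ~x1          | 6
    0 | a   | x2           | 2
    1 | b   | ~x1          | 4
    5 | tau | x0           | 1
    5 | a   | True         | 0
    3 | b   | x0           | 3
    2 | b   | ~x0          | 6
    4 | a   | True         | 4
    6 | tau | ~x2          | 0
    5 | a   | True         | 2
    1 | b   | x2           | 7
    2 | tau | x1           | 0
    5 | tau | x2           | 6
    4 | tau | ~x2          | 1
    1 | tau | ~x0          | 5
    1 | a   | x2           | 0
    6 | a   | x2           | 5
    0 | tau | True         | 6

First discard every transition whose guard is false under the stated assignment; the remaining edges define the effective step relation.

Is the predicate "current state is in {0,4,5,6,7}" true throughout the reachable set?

Safe = {0,4,5,6,7}
Reach set: {0,6}
  0: safe
  6: safe

Answer: INVARIANT HOLDS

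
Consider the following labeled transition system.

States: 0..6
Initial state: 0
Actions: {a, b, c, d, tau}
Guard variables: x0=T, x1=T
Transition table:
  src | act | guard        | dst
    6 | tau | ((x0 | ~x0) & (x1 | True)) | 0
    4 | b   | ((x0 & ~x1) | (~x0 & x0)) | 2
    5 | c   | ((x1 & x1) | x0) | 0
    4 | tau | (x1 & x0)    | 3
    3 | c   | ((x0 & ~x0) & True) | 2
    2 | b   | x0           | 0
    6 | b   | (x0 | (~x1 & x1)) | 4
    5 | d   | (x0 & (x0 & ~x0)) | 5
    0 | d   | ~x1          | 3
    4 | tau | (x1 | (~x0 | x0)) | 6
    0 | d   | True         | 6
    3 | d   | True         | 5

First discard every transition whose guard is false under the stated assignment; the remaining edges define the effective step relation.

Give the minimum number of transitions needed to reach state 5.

Layered search for 5:
  L0 = {0}
  L1 = {6}
  L2 = {4}
  L3 = {3}
  L4 = {5}
5 enters at depth 4; path d·b·tau·d

Answer: 4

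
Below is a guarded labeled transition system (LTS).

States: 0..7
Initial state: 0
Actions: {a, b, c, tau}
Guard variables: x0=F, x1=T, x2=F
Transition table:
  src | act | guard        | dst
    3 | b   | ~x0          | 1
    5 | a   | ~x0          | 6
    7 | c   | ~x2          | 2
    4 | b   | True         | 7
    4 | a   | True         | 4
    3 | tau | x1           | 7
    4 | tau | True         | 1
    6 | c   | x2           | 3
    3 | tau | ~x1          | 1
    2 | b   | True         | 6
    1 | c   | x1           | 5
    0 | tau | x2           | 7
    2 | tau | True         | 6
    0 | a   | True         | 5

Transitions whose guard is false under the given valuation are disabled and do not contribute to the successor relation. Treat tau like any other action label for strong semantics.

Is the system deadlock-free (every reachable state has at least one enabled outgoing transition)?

R = {0,5,6}
  0: a→5  [1 exit(s)]
  5: a→6  [1 exit(s)]
  6: ∅  [no exit]
witness 6: a·a

Answer: DEADLOCK at state 6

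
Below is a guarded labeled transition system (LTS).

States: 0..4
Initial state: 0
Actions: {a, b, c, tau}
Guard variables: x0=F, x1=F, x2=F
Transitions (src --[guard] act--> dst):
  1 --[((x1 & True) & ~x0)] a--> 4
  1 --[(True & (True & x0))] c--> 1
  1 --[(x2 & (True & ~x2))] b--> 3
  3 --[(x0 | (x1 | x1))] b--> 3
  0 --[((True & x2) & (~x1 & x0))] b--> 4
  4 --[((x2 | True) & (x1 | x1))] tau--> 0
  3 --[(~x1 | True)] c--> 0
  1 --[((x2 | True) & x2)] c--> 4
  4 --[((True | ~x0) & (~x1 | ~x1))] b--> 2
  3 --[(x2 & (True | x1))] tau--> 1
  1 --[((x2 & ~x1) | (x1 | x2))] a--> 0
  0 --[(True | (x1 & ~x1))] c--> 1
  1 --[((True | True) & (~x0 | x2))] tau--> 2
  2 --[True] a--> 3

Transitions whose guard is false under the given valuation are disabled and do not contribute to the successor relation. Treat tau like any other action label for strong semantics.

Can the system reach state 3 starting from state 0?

5 transition(s) survive guard evaluation.
L0 = {0}
L1 = {1}  now seen {0,1}
L2 = {2}  now seen {0,1,2}
L3 = {3}  now seen {0,1,2,3}
Reachable = {0,1,2,3}
Path to 3: c·tau·a

Answer: REACHABLE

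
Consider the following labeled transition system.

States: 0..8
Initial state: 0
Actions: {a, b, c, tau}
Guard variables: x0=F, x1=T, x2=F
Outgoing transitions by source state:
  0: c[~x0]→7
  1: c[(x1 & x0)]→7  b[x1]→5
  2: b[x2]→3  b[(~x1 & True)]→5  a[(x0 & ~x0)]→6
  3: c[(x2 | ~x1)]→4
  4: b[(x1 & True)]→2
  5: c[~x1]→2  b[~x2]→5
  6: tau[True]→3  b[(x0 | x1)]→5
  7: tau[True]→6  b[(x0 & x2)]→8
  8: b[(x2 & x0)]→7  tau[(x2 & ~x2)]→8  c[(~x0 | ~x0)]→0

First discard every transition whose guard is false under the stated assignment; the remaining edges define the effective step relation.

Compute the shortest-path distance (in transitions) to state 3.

Breadth-first toward 3:
  L0 = {0}
  L1 = {7}
  L2 = {6}
  L3 = {3,5}
3 enters at depth 3; path c·tau·tau

Answer: 3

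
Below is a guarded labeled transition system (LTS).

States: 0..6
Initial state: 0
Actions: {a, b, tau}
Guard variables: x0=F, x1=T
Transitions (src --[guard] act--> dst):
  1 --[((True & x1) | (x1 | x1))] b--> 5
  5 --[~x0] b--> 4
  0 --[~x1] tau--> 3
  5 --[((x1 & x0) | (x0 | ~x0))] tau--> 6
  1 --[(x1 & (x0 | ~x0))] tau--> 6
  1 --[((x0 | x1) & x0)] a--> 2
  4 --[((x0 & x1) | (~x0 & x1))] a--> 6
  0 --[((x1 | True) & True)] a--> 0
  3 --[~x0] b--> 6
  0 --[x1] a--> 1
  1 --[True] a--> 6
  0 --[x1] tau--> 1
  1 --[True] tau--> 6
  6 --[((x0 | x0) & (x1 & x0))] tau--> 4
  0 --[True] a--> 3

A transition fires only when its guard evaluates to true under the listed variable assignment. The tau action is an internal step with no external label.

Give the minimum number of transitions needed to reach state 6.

Answer: 2

Trace:
Breadth-first toward 6:
  L0 = {0}
  L1 = {1,3}
  L2 = {5,6}
depth(6)=2, e.g. a·a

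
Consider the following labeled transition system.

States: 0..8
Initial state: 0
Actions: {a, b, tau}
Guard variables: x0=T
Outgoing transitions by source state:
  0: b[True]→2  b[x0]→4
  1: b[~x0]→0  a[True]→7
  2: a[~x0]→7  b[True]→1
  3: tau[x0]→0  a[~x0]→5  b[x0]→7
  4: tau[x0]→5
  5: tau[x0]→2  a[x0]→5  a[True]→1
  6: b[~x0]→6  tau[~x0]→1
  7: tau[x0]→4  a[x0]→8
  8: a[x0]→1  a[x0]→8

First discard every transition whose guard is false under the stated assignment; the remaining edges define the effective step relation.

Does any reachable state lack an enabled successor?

Reachable = {0,1,2,4,5,7,8}
  0: b→2  b→4  [deg 2]
  1: a→7  [deg 1]
  2: b→1  [deg 1]
  4: tau→5  [deg 1]
  5: a→1  a→5  tau→2  [deg 3]
  7: a→8  tau→4  [deg 2]
  8: a→1  a→8  [deg 2]

Answer: DEADLOCK-FREE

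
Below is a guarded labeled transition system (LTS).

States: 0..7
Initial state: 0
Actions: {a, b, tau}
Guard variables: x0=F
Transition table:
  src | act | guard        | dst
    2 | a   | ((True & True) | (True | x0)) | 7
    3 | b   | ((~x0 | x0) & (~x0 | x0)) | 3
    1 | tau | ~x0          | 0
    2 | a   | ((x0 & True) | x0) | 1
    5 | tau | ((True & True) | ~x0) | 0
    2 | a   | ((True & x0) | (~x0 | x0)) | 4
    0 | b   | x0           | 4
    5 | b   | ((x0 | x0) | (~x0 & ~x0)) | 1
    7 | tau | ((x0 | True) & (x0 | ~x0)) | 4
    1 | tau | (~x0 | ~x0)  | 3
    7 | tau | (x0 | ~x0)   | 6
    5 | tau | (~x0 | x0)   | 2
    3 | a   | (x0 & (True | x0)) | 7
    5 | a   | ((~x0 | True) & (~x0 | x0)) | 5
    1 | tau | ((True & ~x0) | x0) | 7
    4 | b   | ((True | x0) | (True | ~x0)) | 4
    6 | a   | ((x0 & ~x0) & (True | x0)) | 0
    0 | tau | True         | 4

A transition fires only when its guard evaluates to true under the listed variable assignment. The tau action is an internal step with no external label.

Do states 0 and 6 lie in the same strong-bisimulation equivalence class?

Answer: NOT BISIMILAR

Analysis:
Compute ~ classes (split until stable):
  round 0: {{0,1,2,3,4,5,6,7}}
  round 1: {{0,1,7},{2},{3,4},{5},{6}}
  round 2: {{0},{1},{2},{3,4},{5},{6},{7}}
Fixed point at round 3; 7 class(es).
0∈{0}, 6∈{6}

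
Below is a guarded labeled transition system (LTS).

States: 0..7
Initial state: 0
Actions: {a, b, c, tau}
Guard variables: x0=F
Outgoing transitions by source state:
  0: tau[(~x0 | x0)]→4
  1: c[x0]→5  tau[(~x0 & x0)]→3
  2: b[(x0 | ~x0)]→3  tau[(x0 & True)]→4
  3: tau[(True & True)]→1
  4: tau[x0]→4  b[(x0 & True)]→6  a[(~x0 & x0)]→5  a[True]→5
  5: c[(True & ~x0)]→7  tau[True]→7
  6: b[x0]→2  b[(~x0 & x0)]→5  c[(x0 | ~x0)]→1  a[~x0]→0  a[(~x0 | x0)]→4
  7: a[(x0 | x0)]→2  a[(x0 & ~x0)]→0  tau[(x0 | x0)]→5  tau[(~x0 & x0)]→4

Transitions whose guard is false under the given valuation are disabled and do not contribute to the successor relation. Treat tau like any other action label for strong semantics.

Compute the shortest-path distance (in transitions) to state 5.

Answer: 2

Analysis:
BFS to 5:
  Layer 0: {0}
  Layer 1: {4}
  Layer 2: {5}
depth(5)=2, e.g. tau·a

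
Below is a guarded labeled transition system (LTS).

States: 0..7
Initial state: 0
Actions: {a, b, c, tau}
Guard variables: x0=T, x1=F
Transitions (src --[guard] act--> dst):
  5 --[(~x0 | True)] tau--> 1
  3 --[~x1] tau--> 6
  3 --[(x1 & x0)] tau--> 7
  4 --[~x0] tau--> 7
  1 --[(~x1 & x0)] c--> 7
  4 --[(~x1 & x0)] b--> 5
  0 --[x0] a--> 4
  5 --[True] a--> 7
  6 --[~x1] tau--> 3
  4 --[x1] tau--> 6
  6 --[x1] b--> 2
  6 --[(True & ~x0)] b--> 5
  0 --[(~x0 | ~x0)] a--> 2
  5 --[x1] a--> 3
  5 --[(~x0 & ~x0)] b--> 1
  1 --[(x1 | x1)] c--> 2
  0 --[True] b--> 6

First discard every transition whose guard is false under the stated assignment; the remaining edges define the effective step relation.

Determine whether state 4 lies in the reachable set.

8 transition(s) survive guard evaluation.
L0 = {0}
L1 = {4,6}  now seen {0,4,6}
L2 = {3,5}  now seen {0,3,4,5,6}
L3 = {1,7}  now seen {0,1,3,4,5,6,7}
Reachable = {0,1,3,4,5,6,7}
witness 4: a

Answer: REACHABLE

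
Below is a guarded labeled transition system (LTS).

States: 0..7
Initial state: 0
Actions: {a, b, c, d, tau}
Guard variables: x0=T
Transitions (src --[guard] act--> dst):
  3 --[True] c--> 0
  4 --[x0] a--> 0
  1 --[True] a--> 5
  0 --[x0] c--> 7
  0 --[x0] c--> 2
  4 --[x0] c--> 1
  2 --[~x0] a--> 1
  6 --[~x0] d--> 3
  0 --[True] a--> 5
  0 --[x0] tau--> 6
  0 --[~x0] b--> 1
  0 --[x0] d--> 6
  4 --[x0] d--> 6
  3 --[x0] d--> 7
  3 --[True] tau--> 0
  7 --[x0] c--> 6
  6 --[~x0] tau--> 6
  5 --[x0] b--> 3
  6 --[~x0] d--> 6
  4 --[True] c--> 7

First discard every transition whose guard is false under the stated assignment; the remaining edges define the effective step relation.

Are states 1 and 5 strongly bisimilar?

Answer: NOT BISIMILAR

Analysis:
Refine partition for ~:
  π0 = {{0,1,2,3,4,5,6,7}}
  π1 = {{0},{1},{2,6},{3},{4},{5},{7}}
Fixed point at round 2; 7 class(es).
class of 1: {1}; class of 5: {5}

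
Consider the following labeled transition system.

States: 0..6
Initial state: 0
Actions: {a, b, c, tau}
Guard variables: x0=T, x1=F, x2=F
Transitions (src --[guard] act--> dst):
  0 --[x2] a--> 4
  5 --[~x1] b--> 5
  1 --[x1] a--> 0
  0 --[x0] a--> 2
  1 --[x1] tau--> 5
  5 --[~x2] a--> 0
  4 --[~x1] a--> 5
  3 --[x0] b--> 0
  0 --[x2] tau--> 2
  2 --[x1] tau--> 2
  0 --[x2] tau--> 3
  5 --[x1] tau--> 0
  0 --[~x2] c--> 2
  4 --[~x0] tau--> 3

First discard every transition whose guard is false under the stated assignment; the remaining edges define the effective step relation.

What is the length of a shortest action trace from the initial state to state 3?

Answer: UNREACHABLE

Trace:
BFS to 3:
  depth 0: {0}
  depth 1: {2}
3 never appears.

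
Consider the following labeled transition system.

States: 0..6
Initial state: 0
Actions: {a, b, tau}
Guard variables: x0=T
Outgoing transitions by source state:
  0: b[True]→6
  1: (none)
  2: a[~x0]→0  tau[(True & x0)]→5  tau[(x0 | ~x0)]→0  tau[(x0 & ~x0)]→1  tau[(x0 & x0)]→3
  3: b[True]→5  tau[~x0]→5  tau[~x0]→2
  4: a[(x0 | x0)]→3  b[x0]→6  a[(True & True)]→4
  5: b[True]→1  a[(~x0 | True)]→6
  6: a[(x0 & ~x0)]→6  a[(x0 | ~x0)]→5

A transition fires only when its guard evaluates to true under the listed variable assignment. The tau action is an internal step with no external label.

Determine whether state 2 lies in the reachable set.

After dropping false guards: 11 live edges.
L0 = {0}
L1 = {6}  total {0,6}
L2 = {5}  total {0,5,6}
L3 = {1}  total {0,1,5,6}
Reach set: {0,1,5,6}

Answer: UNREACHABLE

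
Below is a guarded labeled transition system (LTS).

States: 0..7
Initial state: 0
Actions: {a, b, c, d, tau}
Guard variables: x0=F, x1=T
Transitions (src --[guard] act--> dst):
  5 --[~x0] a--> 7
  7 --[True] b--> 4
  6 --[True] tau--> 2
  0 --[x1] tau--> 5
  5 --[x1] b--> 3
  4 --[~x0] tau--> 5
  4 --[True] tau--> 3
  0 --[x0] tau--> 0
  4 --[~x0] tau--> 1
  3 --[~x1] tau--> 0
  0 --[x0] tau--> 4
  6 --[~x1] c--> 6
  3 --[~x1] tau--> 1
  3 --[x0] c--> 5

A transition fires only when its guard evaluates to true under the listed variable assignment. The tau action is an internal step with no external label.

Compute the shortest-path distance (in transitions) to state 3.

Layered search for 3:
  L0 = {0}
  L1 = {5}
  L2 = {3,7}
first hit 3 at d=2 via tau·b

Answer: 2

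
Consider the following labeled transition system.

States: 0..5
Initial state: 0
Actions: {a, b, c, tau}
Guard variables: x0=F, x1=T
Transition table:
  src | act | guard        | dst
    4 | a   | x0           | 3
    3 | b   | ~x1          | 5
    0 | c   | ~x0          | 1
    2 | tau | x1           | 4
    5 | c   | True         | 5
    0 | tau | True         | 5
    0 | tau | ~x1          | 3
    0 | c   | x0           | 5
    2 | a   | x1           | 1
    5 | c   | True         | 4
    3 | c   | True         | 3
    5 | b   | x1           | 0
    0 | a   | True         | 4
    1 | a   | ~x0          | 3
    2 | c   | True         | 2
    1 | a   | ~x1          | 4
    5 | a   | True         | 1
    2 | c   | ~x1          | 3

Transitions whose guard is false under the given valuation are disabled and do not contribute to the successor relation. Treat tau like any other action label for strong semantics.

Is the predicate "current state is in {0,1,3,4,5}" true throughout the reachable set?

Allowed set {0,1,3,4,5}
Reachable = {0,1,3,4,5}
  0: ok
  1: ok
  3: ok
  4: ok
  5: ok

Answer: INVARIANT HOLDS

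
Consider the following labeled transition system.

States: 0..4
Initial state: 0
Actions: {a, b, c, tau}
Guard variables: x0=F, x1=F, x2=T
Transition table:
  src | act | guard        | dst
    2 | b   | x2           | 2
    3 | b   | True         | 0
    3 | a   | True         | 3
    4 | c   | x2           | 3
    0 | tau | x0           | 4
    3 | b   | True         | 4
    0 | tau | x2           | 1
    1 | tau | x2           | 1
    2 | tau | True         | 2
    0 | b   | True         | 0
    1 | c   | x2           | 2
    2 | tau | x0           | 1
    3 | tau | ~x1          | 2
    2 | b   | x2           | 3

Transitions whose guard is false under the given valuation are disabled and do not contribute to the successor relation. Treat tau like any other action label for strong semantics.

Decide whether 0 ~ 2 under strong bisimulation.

Answer: NOT BISIMILAR

Analysis:
Refine partition for ~:
  round 0: {{0,1,2,3,4}}
  round 1: {{0,2},{1},{3},{4}}
  round 2: {{0},{1},{2},{3},{4}}
stable after 3 split(s): 5 block(s)
[0]={0}  [2]={2}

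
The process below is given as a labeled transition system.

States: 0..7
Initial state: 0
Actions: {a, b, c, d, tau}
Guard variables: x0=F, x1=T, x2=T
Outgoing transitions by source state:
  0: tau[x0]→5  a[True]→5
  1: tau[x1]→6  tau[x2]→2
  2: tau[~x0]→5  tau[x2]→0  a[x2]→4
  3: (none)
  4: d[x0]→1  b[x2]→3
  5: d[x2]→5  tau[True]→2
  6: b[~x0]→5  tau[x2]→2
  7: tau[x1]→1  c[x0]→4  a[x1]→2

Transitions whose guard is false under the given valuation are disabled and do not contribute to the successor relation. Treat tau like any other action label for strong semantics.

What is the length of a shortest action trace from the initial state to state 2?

BFS to 2:
  depth 0: {0}
  depth 1: {5}
  depth 2: {2}
depth(2)=2, e.g. a·tau

Answer: 2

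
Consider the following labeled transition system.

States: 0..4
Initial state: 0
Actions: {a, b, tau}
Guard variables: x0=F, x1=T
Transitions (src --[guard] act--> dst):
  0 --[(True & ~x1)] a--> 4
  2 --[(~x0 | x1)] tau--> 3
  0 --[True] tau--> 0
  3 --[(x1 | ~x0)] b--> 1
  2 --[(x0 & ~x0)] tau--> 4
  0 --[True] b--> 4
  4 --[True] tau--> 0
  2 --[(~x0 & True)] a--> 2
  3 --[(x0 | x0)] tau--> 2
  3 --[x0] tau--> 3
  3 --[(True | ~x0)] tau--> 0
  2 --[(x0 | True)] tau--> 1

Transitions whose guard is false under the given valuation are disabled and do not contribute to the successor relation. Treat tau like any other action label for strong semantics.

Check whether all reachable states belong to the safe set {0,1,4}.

Answer: INVARIANT HOLDS

Trace:
Safe = {0,1,4}
Reach set: {0,4}
  0: safe
  4: safe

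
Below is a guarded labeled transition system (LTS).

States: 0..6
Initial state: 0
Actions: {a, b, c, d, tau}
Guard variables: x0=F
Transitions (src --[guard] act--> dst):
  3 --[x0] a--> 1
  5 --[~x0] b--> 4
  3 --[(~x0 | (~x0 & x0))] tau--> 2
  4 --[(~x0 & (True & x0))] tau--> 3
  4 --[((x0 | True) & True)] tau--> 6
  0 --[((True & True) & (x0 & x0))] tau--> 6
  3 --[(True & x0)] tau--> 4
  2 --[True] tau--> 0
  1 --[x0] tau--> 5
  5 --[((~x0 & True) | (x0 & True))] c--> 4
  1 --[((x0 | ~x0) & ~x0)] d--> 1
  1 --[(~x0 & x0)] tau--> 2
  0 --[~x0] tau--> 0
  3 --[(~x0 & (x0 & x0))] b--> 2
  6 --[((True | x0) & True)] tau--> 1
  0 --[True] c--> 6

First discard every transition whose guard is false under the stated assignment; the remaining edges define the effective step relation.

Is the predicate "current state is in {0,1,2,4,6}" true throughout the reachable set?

Answer: INVARIANT HOLDS

Working:
Allowed set {0,1,2,4,6}
Reachable = {0,1,6}
  0: ✓
  1: ✓
  6: ✓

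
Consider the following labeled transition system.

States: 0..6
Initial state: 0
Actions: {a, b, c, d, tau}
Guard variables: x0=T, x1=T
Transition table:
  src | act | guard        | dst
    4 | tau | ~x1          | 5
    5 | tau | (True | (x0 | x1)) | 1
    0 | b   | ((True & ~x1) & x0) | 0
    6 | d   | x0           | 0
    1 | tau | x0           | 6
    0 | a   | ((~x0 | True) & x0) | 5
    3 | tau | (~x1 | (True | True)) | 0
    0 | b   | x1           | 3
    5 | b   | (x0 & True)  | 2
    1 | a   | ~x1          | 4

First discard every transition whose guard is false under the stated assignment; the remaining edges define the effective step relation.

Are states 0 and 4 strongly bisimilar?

Refine partition for ~:
  π0 = {{0,1,2,3,4,5,6}}
  π1 = {{0},{1,3},{2,4},{5},{6}}
  π2 = {{0},{1},{2,4},{3},{5},{6}}
6 equivalence class(es) (converged in 3)
class of 0: {0}; class of 4: {2,4}

Answer: NOT BISIMILAR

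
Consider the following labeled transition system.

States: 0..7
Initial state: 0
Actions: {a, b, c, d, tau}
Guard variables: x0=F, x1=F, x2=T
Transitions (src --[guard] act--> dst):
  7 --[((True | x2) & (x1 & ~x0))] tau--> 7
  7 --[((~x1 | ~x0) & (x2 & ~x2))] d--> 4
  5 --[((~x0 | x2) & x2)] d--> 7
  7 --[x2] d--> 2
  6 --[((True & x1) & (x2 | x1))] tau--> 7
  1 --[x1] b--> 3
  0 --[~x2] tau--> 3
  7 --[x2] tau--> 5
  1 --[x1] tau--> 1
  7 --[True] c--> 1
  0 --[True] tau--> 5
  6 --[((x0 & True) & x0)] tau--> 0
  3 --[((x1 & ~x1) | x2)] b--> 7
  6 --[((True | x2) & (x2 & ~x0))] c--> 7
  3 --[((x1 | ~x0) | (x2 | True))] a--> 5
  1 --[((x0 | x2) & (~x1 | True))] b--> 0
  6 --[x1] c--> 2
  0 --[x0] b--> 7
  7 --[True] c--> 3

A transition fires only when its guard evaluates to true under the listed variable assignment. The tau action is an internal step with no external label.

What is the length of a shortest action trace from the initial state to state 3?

Layered search for 3:
  depth 0: {0}
  depth 1: {5}
  depth 2: {7}
  depth 3: {1,2,3}
3 enters at depth 3; path tau·d·c

Answer: 3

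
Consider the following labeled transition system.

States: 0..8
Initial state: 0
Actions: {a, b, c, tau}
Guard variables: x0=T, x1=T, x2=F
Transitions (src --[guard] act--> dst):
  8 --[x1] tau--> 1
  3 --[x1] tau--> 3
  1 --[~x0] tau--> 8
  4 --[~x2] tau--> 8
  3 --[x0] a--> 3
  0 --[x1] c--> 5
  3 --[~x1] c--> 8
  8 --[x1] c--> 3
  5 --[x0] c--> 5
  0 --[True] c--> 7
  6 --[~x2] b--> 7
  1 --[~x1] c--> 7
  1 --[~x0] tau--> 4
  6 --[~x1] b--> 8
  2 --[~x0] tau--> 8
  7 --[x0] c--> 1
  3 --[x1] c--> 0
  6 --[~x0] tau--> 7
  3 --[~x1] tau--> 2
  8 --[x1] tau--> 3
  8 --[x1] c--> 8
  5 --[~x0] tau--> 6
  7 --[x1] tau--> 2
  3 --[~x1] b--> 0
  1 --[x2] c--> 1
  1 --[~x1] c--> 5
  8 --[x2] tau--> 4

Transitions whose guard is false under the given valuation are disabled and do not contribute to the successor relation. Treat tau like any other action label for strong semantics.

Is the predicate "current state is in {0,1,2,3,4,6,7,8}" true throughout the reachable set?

Safe = {0,1,2,3,4,6,7,8}
Reachable = {0,1,2,5,7}
  0: ✓
  1: ✓
  2: ✓
  5: outside
  7: ✓
witness against invariant: c → 5

Answer: INVARIANT VIOLATED at state 5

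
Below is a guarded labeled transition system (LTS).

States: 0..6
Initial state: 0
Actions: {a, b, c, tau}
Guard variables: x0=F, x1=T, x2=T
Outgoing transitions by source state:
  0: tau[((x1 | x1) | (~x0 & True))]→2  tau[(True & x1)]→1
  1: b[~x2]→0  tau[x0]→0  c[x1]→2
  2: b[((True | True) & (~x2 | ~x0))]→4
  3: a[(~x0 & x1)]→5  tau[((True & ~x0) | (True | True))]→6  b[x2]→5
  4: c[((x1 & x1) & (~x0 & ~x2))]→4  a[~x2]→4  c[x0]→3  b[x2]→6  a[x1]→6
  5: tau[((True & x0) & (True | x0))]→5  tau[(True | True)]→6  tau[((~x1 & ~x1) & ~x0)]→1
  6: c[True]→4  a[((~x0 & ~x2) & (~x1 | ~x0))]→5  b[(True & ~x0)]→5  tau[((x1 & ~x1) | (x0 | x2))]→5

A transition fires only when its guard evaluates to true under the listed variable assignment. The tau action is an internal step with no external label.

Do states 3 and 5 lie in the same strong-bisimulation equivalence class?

Answer: NOT BISIMILAR

Analysis:
Refine partition for ~:
  round 0: {{0,1,2,3,4,5,6}}
  round 1: {{0,5},{1},{2},{3},{4},{6}}
  round 2: {{0},{1},{2},{3},{4},{5},{6}}
stable after 3 split(s): 7 block(s)
[3]={3}  [5]={5}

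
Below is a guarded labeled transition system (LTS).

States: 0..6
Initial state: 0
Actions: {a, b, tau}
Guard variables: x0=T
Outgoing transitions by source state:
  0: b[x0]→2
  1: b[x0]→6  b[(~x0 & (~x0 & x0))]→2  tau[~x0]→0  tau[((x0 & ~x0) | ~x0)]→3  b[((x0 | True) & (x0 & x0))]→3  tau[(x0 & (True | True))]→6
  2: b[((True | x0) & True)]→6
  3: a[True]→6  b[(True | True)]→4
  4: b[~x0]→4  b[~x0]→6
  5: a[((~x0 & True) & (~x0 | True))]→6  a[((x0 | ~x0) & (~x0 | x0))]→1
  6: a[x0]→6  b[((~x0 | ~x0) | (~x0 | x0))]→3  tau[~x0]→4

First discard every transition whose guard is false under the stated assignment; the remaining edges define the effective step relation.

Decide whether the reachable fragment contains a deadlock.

Answer: DEADLOCK at state 4

Trace:
Reachable = {0,2,3,4,6}
  0: b→2  [1 out]
  2: b→6  [1 out]
  3: a→6  b→4  [2 out]
  4: ∅  [no exit]
  6: a→6  b→3  [2 out]
witness 4: b·b·b·b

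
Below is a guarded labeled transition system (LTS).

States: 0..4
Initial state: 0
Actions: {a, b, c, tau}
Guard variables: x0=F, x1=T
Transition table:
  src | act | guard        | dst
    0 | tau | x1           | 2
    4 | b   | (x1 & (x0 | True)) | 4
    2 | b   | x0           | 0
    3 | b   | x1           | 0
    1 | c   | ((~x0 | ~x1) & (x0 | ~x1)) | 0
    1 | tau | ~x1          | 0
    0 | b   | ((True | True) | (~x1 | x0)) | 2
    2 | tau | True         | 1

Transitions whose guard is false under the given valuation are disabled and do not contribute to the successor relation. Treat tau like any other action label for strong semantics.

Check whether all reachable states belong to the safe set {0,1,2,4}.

Answer: INVARIANT HOLDS

Working:
Inv-set: {0,1,2,4}
Reach set: {0,1,2}
  0: ✓
  1: ✓
  2: ✓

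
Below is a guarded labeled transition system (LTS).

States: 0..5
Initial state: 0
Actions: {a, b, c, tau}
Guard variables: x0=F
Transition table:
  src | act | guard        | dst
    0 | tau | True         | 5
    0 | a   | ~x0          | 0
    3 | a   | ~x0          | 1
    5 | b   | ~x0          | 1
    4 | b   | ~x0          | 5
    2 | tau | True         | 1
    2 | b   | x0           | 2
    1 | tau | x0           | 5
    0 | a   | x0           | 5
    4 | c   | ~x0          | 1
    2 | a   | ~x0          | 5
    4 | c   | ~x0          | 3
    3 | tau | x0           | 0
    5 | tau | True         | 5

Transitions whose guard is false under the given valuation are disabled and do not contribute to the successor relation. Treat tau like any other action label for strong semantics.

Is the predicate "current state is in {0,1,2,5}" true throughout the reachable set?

Inv-set: {0,1,2,5}
Reach set: {0,1,5}
  0: safe
  1: safe
  5: safe

Answer: INVARIANT HOLDS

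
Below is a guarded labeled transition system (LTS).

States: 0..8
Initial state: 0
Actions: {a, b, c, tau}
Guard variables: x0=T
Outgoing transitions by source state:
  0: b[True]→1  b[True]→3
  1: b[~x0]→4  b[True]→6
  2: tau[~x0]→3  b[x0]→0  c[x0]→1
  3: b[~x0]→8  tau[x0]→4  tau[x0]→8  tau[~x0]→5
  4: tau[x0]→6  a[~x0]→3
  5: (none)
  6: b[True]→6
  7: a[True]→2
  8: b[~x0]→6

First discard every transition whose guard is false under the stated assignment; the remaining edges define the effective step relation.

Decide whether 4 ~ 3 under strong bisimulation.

Answer: NOT BISIMILAR

Trace:
Compute ~ classes (split until stable):
  P[0] = {{0,1,2,3,4,5,6,7,8}}
  P[1] = {{0,1,6},{2},{3,4},{5,8},{7}}
  P[2] = {{0},{1,6},{2},{3},{4},{5,8},{7}}
stable after 3 split(s): 7 block(s)
class of 4: {4}; class of 3: {3}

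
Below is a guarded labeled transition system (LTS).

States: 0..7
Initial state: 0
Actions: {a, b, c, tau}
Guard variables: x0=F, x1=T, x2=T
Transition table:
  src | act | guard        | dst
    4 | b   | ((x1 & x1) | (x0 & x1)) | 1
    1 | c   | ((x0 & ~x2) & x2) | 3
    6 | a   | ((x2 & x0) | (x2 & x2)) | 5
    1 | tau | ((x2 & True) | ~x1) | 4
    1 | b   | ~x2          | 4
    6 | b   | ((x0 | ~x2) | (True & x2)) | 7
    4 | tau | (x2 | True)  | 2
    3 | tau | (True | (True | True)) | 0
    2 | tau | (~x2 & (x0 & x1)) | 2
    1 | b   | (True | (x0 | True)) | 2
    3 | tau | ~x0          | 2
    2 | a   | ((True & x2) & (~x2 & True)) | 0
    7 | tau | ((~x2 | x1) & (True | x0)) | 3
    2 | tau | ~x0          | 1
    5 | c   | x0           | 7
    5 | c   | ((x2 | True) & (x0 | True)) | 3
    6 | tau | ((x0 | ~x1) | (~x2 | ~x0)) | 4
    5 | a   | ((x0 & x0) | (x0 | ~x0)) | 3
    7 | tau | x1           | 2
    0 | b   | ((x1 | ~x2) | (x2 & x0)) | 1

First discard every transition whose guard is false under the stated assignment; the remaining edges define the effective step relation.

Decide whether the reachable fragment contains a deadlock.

Answer: DEADLOCK-FREE

Analysis:
R = {0,1,2,4}
  0: b→1  [1 out]
  1: b→2  tau→4  [2 out]
  2: tau→1  [1 out]
  4: b→1  tau→2  [2 out]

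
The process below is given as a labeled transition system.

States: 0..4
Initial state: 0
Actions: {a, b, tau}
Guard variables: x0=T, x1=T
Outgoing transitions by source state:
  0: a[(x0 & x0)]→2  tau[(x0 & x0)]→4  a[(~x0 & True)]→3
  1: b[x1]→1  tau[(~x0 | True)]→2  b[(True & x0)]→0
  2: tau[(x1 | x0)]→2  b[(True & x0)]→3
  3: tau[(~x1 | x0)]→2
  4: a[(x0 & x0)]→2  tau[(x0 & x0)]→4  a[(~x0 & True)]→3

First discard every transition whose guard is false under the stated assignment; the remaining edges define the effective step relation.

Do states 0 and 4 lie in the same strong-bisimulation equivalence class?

Refine partition for ~:
  π0 = {{0,1,2,3,4}}
  π1 = {{0,4},{1,2},{3}}
  π2 = {{0,4},{1},{2},{3}}
stable after 3 split(s): 4 block(s)
[0]={0,4}  [4]={0,4}

Answer: BISIMILAR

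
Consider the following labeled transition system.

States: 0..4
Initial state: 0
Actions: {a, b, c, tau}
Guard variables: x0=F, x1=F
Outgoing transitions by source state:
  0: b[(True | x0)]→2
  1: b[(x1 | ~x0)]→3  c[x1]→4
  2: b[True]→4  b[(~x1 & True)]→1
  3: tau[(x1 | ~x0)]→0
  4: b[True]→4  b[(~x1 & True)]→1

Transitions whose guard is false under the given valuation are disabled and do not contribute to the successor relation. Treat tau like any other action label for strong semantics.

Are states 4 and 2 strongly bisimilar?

Answer: BISIMILAR

Analysis:
Bisimulation quotient by refinement:
  round 0: {{0,1,2,3,4}}
  round 1: {{0,1,2,4},{3}}
  round 2: {{0,2,4},{1},{3}}
  round 3: {{0},{1},{2,4},{3}}
Fixed point at round 4; 4 class(es).
4∈{2,4}, 2∈{2,4}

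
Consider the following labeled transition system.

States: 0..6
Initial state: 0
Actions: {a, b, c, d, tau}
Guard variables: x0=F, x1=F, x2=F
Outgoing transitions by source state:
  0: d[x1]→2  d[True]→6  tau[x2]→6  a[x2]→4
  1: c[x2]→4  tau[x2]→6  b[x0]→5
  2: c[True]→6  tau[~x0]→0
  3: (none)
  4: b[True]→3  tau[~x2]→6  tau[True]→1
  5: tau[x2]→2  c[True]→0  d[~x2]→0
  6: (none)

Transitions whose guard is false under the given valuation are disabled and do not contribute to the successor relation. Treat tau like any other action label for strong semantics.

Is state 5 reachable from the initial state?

8 transition(s) survive guard evaluation.
depth 0: {0}
depth 1: {6}  now seen {0,6}
Reach set: {0,6}

Answer: UNREACHABLE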